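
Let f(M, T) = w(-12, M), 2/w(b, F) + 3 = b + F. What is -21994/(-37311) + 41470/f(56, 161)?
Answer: 31719408979/37311 ≈ 8.5014e+5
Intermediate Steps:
w(b, F) = 2/(-3 + F + b) (w(b, F) = 2/(-3 + (b + F)) = 2/(-3 + (F + b)) = 2/(-3 + F + b))
f(M, T) = 2/(-15 + M) (f(M, T) = 2/(-3 + M - 12) = 2/(-15 + M))
-21994/(-37311) + 41470/f(56, 161) = -21994/(-37311) + 41470/((2/(-15 + 56))) = -21994*(-1/37311) + 41470/((2/41)) = 21994/37311 + 41470/((2*(1/41))) = 21994/37311 + 41470/(2/41) = 21994/37311 + 41470*(41/2) = 21994/37311 + 850135 = 31719408979/37311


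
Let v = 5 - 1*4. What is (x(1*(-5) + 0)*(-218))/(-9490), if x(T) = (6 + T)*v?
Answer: 109/4745 ≈ 0.022972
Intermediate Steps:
v = 1 (v = 5 - 4 = 1)
x(T) = 6 + T (x(T) = (6 + T)*1 = 6 + T)
(x(1*(-5) + 0)*(-218))/(-9490) = ((6 + (1*(-5) + 0))*(-218))/(-9490) = ((6 + (-5 + 0))*(-218))*(-1/9490) = ((6 - 5)*(-218))*(-1/9490) = (1*(-218))*(-1/9490) = -218*(-1/9490) = 109/4745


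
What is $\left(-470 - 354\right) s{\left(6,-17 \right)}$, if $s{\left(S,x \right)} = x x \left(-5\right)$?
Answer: $1190680$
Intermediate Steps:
$s{\left(S,x \right)} = - 5 x^{2}$ ($s{\left(S,x \right)} = x^{2} \left(-5\right) = - 5 x^{2}$)
$\left(-470 - 354\right) s{\left(6,-17 \right)} = \left(-470 - 354\right) \left(- 5 \left(-17\right)^{2}\right) = - 824 \left(\left(-5\right) 289\right) = \left(-824\right) \left(-1445\right) = 1190680$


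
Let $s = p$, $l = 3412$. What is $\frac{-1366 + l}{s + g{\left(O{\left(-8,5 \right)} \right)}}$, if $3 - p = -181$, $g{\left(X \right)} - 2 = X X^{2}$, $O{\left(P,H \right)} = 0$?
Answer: $11$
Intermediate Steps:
$g{\left(X \right)} = 2 + X^{3}$ ($g{\left(X \right)} = 2 + X X^{2} = 2 + X^{3}$)
$p = 184$ ($p = 3 - -181 = 3 + 181 = 184$)
$s = 184$
$\frac{-1366 + l}{s + g{\left(O{\left(-8,5 \right)} \right)}} = \frac{-1366 + 3412}{184 + \left(2 + 0^{3}\right)} = \frac{2046}{184 + \left(2 + 0\right)} = \frac{2046}{184 + 2} = \frac{2046}{186} = 2046 \cdot \frac{1}{186} = 11$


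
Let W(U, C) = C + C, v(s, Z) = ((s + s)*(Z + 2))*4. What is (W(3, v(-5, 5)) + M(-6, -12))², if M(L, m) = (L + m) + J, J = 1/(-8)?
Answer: 21390625/64 ≈ 3.3423e+5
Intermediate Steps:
J = -⅛ ≈ -0.12500
M(L, m) = -⅛ + L + m (M(L, m) = (L + m) - ⅛ = -⅛ + L + m)
v(s, Z) = 8*s*(2 + Z) (v(s, Z) = ((2*s)*(2 + Z))*4 = (2*s*(2 + Z))*4 = 8*s*(2 + Z))
W(U, C) = 2*C
(W(3, v(-5, 5)) + M(-6, -12))² = (2*(8*(-5)*(2 + 5)) + (-⅛ - 6 - 12))² = (2*(8*(-5)*7) - 145/8)² = (2*(-280) - 145/8)² = (-560 - 145/8)² = (-4625/8)² = 21390625/64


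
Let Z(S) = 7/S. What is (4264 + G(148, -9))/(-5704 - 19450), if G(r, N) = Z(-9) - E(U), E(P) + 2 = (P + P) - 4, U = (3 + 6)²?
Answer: -36965/226386 ≈ -0.16328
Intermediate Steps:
U = 81 (U = 9² = 81)
E(P) = -6 + 2*P (E(P) = -2 + ((P + P) - 4) = -2 + (2*P - 4) = -2 + (-4 + 2*P) = -6 + 2*P)
G(r, N) = -1411/9 (G(r, N) = 7/(-9) - (-6 + 2*81) = 7*(-⅑) - (-6 + 162) = -7/9 - 1*156 = -7/9 - 156 = -1411/9)
(4264 + G(148, -9))/(-5704 - 19450) = (4264 - 1411/9)/(-5704 - 19450) = (36965/9)/(-25154) = (36965/9)*(-1/25154) = -36965/226386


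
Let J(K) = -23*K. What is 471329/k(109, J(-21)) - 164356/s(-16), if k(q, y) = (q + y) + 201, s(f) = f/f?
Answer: -129862979/793 ≈ -1.6376e+5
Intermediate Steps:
s(f) = 1
k(q, y) = 201 + q + y
471329/k(109, J(-21)) - 164356/s(-16) = 471329/(201 + 109 - 23*(-21)) - 164356/1 = 471329/(201 + 109 + 483) - 164356*1 = 471329/793 - 164356 = -129862979/793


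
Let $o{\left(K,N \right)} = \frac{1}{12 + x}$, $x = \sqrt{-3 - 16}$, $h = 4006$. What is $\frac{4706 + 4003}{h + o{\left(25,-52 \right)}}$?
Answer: $\frac{5686889910}{2615926013} + \frac{8709 i \sqrt{19}}{2615926013} \approx 2.174 + 1.4512 \cdot 10^{-5} i$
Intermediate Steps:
$x = i \sqrt{19}$ ($x = \sqrt{-19} = i \sqrt{19} \approx 4.3589 i$)
$o{\left(K,N \right)} = \frac{1}{12 + i \sqrt{19}}$
$\frac{4706 + 4003}{h + o{\left(25,-52 \right)}} = \frac{4706 + 4003}{4006 + \left(\frac{12}{163} - \frac{i \sqrt{19}}{163}\right)} = \frac{8709}{\frac{652990}{163} - \frac{i \sqrt{19}}{163}}$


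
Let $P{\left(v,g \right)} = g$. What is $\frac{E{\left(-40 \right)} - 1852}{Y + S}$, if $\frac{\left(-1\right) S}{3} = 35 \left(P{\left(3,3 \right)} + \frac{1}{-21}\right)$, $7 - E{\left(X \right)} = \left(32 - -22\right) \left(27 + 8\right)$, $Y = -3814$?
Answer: $\frac{3735}{4124} \approx 0.90567$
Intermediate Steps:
$E{\left(X \right)} = -1883$ ($E{\left(X \right)} = 7 - \left(32 - -22\right) \left(27 + 8\right) = 7 - \left(32 + 22\right) 35 = 7 - 54 \cdot 35 = 7 - 1890 = -1883$)
$S = -310$ ($S = - 3 \cdot 35 \left(3 + \frac{1}{-21}\right) = - 3 \cdot 35 \left(3 - \frac{1}{21}\right) = - 3 \cdot 35 \cdot \frac{62}{21} = \left(-3\right) \frac{310}{3} = -310$)
$\frac{E{\left(-40 \right)} - 1852}{Y + S} = \frac{-1883 - 1852}{-3814 - 310} = - \frac{3735}{-4124} = \left(-3735\right) \left(- \frac{1}{4124}\right) = \frac{3735}{4124}$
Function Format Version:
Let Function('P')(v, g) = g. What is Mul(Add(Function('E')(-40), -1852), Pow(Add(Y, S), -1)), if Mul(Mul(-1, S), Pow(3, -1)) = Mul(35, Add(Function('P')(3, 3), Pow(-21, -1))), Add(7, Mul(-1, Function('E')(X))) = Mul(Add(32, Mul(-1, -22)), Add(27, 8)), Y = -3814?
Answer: Rational(3735, 4124) ≈ 0.90567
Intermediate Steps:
Function('E')(X) = -1883 (Function('E')(X) = Add(7, Mul(-1, Mul(Add(32, Mul(-1, -22)), Add(27, 8)))) = Add(7, Mul(-1, Mul(Add(32, 22), 35))) = Add(7, Mul(-1, Mul(54, 35))) = Add(7, Mul(-1, 1890)) = Add(7, -1890) = -1883)
S = -310 (S = Mul(-3, Mul(35, Add(3, Pow(-21, -1)))) = Mul(-3, Mul(35, Add(3, Rational(-1, 21)))) = Mul(-3, Mul(35, Rational(62, 21))) = Mul(-3, Rational(310, 3)) = -310)
Mul(Add(Function('E')(-40), -1852), Pow(Add(Y, S), -1)) = Mul(Add(-1883, -1852), Pow(Add(-3814, -310), -1)) = Mul(-3735, Pow(-4124, -1)) = Mul(-3735, Rational(-1, 4124)) = Rational(3735, 4124)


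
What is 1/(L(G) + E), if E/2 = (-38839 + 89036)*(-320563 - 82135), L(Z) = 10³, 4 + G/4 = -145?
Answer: -1/40428462012 ≈ -2.4735e-11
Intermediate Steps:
G = -596 (G = -16 + 4*(-145) = -16 - 580 = -596)
L(Z) = 1000
E = -40428463012 (E = 2*((-38839 + 89036)*(-320563 - 82135)) = 2*(50197*(-402698)) = 2*(-20214231506) = -40428463012)
1/(L(G) + E) = 1/(1000 - 40428463012) = 1/(-40428462012) = -1/40428462012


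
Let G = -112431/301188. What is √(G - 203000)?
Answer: I*√511528299047223/50198 ≈ 450.56*I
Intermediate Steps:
G = -37477/100396 (G = -112431*1/301188 = -37477/100396 ≈ -0.37329)
√(G - 203000) = √(-37477/100396 - 203000) = √(-20380425477/100396) = I*√511528299047223/50198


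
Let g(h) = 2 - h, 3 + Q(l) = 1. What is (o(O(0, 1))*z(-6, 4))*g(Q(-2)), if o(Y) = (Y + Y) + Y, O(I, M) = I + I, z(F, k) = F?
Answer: 0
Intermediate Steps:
O(I, M) = 2*I
Q(l) = -2 (Q(l) = -3 + 1 = -2)
o(Y) = 3*Y (o(Y) = 2*Y + Y = 3*Y)
(o(O(0, 1))*z(-6, 4))*g(Q(-2)) = ((3*(2*0))*(-6))*(2 - 1*(-2)) = ((3*0)*(-6))*(2 + 2) = (0*(-6))*4 = 0*4 = 0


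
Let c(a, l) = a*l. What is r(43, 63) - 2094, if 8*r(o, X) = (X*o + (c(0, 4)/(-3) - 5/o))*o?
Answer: 49865/4 ≈ 12466.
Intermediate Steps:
r(o, X) = o*(-5/o + X*o)/8 (r(o, X) = ((X*o + ((0*4)/(-3) - 5/o))*o)/8 = ((X*o + (0*(-⅓) - 5/o))*o)/8 = ((X*o + (0 - 5/o))*o)/8 = ((X*o - 5/o)*o)/8 = ((-5/o + X*o)*o)/8 = (o*(-5/o + X*o))/8 = o*(-5/o + X*o)/8)
r(43, 63) - 2094 = (-5/8 + (⅛)*63*43²) - 2094 = (-5/8 + (⅛)*63*1849) - 2094 = (-5/8 + 116487/8) - 2094 = 58241/4 - 2094 = 49865/4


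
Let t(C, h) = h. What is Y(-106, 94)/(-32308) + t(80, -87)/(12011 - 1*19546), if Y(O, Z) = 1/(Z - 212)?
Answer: 331681463/28726012040 ≈ 0.011546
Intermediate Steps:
Y(O, Z) = 1/(-212 + Z)
Y(-106, 94)/(-32308) + t(80, -87)/(12011 - 1*19546) = 1/((-212 + 94)*(-32308)) - 87/(12011 - 1*19546) = -1/32308/(-118) - 87/(12011 - 19546) = -1/118*(-1/32308) - 87/(-7535) = 1/3812344 - 87*(-1/7535) = 1/3812344 + 87/7535 = 331681463/28726012040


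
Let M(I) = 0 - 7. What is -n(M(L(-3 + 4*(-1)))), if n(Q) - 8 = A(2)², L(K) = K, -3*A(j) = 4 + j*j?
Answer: -136/9 ≈ -15.111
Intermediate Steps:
A(j) = -4/3 - j²/3 (A(j) = -(4 + j*j)/3 = -(4 + j²)/3 = -4/3 - j²/3)
M(I) = -7
n(Q) = 136/9 (n(Q) = 8 + (-4/3 - ⅓*2²)² = 8 + (-4/3 - ⅓*4)² = 8 + (-4/3 - 4/3)² = 8 + (-8/3)² = 8 + 64/9 = 136/9)
-n(M(L(-3 + 4*(-1)))) = -1*136/9 = -136/9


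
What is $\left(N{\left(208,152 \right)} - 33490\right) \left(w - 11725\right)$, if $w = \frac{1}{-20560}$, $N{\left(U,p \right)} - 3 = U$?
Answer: $\frac{8022435447279}{20560} \approx 3.902 \cdot 10^{8}$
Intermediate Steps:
$N{\left(U,p \right)} = 3 + U$
$w = - \frac{1}{20560} \approx -4.8638 \cdot 10^{-5}$
$\left(N{\left(208,152 \right)} - 33490\right) \left(w - 11725\right) = \left(\left(3 + 208\right) - 33490\right) \left(- \frac{1}{20560} - 11725\right) = \left(211 - 33490\right) \left(- \frac{241066001}{20560}\right) = \left(-33279\right) \left(- \frac{241066001}{20560}\right) = \frac{8022435447279}{20560}$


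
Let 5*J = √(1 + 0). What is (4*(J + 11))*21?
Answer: 4704/5 ≈ 940.80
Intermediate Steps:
J = ⅕ (J = √(1 + 0)/5 = √1/5 = (⅕)*1 = ⅕ ≈ 0.20000)
(4*(J + 11))*21 = (4*(⅕ + 11))*21 = (4*(56/5))*21 = (224/5)*21 = 4704/5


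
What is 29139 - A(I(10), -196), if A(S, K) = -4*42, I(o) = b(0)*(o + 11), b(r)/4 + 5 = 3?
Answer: 29307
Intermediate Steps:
b(r) = -8 (b(r) = -20 + 4*3 = -20 + 12 = -8)
I(o) = -88 - 8*o (I(o) = -8*(o + 11) = -8*(11 + o) = -88 - 8*o)
A(S, K) = -168
29139 - A(I(10), -196) = 29139 - 1*(-168) = 29139 + 168 = 29307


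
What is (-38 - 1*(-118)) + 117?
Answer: 197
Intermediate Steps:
(-38 - 1*(-118)) + 117 = (-38 + 118) + 117 = 80 + 117 = 197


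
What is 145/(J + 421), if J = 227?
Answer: 145/648 ≈ 0.22377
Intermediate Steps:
145/(J + 421) = 145/(227 + 421) = 145/648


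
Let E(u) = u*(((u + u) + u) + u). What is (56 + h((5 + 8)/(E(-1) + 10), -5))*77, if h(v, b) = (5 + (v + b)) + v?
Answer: 4455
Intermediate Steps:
E(u) = 4*u² (E(u) = u*((2*u + u) + u) = u*(3*u + u) = u*(4*u) = 4*u²)
h(v, b) = 5 + b + 2*v (h(v, b) = (5 + (b + v)) + v = (5 + b + v) + v = 5 + b + 2*v)
(56 + h((5 + 8)/(E(-1) + 10), -5))*77 = (56 + (5 - 5 + 2*((5 + 8)/(4*(-1)² + 10))))*77 = (56 + (5 - 5 + 2*(13/(4*1 + 10))))*77 = (56 + (5 - 5 + 2*(13/(4 + 10))))*77 = (56 + (5 - 5 + 2*(13/14)))*77 = (56 + (5 - 5 + 13/7))*77 = (56 + 13/7)*77 = (405/7)*77 = 4455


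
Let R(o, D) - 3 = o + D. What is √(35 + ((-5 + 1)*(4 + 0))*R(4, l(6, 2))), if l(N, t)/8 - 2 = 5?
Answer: I*√973 ≈ 31.193*I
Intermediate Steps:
l(N, t) = 56 (l(N, t) = 16 + 8*5 = 16 + 40 = 56)
R(o, D) = 3 + D + o (R(o, D) = 3 + (o + D) = 3 + (D + o) = 3 + D + o)
√(35 + ((-5 + 1)*(4 + 0))*R(4, l(6, 2))) = √(35 + ((-5 + 1)*(4 + 0))*(3 + 56 + 4)) = √(35 - 4*4*63) = √(35 - 16*63) = √(35 - 1008) = √(-973) = I*√973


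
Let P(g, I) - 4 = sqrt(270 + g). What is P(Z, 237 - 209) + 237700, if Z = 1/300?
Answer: 237704 + sqrt(243003)/30 ≈ 2.3772e+5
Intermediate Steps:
Z = 1/300 ≈ 0.0033333
P(g, I) = 4 + sqrt(270 + g)
P(Z, 237 - 209) + 237700 = (4 + sqrt(270 + 1/300)) + 237700 = (4 + sqrt(81001/300)) + 237700 = (4 + sqrt(243003)/30) + 237700 = 237704 + sqrt(243003)/30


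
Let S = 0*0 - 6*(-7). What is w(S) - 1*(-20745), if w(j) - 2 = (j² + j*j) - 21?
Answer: 24254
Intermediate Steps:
S = 42 (S = 0 + 42 = 42)
w(j) = -19 + 2*j² (w(j) = 2 + ((j² + j*j) - 21) = 2 + ((j² + j²) - 21) = 2 + (2*j² - 21) = 2 + (-21 + 2*j²) = -19 + 2*j²)
w(S) - 1*(-20745) = (-19 + 2*42²) - 1*(-20745) = (-19 + 2*1764) + 20745 = (-19 + 3528) + 20745 = 3509 + 20745 = 24254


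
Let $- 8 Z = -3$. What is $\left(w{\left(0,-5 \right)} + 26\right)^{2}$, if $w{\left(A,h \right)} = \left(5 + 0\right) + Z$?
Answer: $\frac{63001}{64} \approx 984.39$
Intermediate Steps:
$Z = \frac{3}{8}$ ($Z = \left(- \frac{1}{8}\right) \left(-3\right) = \frac{3}{8} \approx 0.375$)
$w{\left(A,h \right)} = \frac{43}{8}$ ($w{\left(A,h \right)} = \left(5 + 0\right) + \frac{3}{8} = 5 + \frac{3}{8} = \frac{43}{8}$)
$\left(w{\left(0,-5 \right)} + 26\right)^{2} = \left(\frac{43}{8} + 26\right)^{2} = \left(\frac{251}{8}\right)^{2} = \frac{63001}{64}$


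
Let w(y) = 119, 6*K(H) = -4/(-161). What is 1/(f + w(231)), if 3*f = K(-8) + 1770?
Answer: 1449/1027343 ≈ 0.0014104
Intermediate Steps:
K(H) = 2/483 (K(H) = (-4/(-161))/6 = (-4*(-1/161))/6 = (1/6)*(4/161) = 2/483)
f = 854912/1449 (f = (2/483 + 1770)/3 = (1/3)*(854912/483) = 854912/1449 ≈ 590.00)
1/(f + w(231)) = 1/(854912/1449 + 119) = 1/(1027343/1449) = 1449/1027343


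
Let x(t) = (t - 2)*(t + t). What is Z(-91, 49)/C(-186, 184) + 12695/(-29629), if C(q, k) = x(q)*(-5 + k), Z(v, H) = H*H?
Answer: -158851776851/370911940176 ≈ -0.42827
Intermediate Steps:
x(t) = 2*t*(-2 + t) (x(t) = (-2 + t)*(2*t) = 2*t*(-2 + t))
Z(v, H) = H²
C(q, k) = 2*q*(-5 + k)*(-2 + q) (C(q, k) = (2*q*(-2 + q))*(-5 + k) = 2*q*(-5 + k)*(-2 + q))
Z(-91, 49)/C(-186, 184) + 12695/(-29629) = 49²/((2*(-186)*(-5 + 184)*(-2 - 186))) + 12695/(-29629) = 2401/((2*(-186)*179*(-188))) + 12695*(-1/29629) = 2401/12518544 - 12695/29629 = -158851776851/370911940176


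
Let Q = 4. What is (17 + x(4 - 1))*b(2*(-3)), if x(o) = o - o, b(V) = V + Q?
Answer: -34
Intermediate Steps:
b(V) = 4 + V (b(V) = V + 4 = 4 + V)
x(o) = 0
(17 + x(4 - 1))*b(2*(-3)) = (17 + 0)*(4 + 2*(-3)) = 17*(4 - 6) = 17*(-2) = -34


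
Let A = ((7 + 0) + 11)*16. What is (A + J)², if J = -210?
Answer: 6084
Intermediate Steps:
A = 288 (A = (7 + 11)*16 = 18*16 = 288)
(A + J)² = (288 - 210)² = 78² = 6084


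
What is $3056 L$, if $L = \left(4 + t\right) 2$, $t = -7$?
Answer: $-18336$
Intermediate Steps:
$L = -6$ ($L = \left(4 - 7\right) 2 = \left(-3\right) 2 = -6$)
$3056 L = 3056 \left(-6\right) = -18336$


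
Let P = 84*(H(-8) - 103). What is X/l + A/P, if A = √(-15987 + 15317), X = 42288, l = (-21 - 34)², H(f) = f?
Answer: 42288/3025 - I*√670/9324 ≈ 13.98 - 0.0027761*I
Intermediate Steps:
l = 3025 (l = (-55)² = 3025)
P = -9324 (P = 84*(-8 - 103) = 84*(-111) = -9324)
A = I*√670 (A = √(-670) = I*√670 ≈ 25.884*I)
X/l + A/P = 42288/3025 + (I*√670)/(-9324) = 42288*(1/3025) + (I*√670)*(-1/9324) = 42288/3025 - I*√670/9324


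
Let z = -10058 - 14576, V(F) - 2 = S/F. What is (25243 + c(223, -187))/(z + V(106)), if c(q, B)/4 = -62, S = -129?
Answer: -2649470/2611121 ≈ -1.0147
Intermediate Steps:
V(F) = 2 - 129/F
z = -24634
c(q, B) = -248 (c(q, B) = 4*(-62) = -248)
(25243 + c(223, -187))/(z + V(106)) = (25243 - 248)/(-24634 + (2 - 129/106)) = 24995/(-24634 + (2 - 129*1/106)) = 24995/(-24634 + (2 - 129/106)) = 24995/(-24634 + 83/106) = 24995/(-2611121/106) = 24995*(-106/2611121) = -2649470/2611121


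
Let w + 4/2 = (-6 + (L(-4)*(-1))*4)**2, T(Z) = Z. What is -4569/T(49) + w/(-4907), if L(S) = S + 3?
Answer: -3202883/34349 ≈ -93.245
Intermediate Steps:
L(S) = 3 + S
w = 2 (w = -2 + (-6 + ((3 - 4)*(-1))*4)**2 = -2 + (-6 - 1*(-1)*4)**2 = -2 + (-6 + 1*4)**2 = -2 + (-6 + 4)**2 = -2 + (-2)**2 = -2 + 4 = 2)
-4569/T(49) + w/(-4907) = -4569/49 + 2/(-4907) = -4569*1/49 + 2*(-1/4907) = -4569/49 - 2/4907 = -3202883/34349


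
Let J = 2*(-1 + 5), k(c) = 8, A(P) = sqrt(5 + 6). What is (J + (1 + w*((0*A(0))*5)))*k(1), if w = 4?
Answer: 72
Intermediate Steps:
A(P) = sqrt(11)
J = 8 (J = 2*4 = 8)
(J + (1 + w*((0*A(0))*5)))*k(1) = (8 + (1 + 4*((0*sqrt(11))*5)))*8 = (8 + (1 + 4*(0*5)))*8 = (8 + (1 + 4*0))*8 = (8 + (1 + 0))*8 = (8 + 1)*8 = 9*8 = 72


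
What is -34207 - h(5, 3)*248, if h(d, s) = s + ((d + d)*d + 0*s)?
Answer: -47351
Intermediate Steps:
h(d, s) = s + 2*d² (h(d, s) = s + ((2*d)*d + 0) = s + (2*d² + 0) = s + 2*d²)
-34207 - h(5, 3)*248 = -34207 - (3 + 2*5²)*248 = -34207 - (3 + 2*25)*248 = -34207 - (3 + 50)*248 = -34207 - 53*248 = -34207 - 1*13144 = -34207 - 13144 = -47351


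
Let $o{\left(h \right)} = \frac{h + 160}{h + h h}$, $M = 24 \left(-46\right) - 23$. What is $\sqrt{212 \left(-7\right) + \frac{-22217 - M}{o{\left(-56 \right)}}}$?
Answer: $\frac{i \sqrt{105806246}}{13} \approx 791.25 i$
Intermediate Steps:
$M = -1127$ ($M = -1104 - 23 = -1127$)
$o{\left(h \right)} = \frac{160 + h}{h + h^{2}}$
$\sqrt{212 \left(-7\right) + \frac{-22217 - M}{o{\left(-56 \right)}}} = \sqrt{212 \left(-7\right) + \frac{-22217 - -1127}{\frac{1}{-56} \frac{1}{1 - 56} \left(160 - 56\right)}} = \sqrt{-1484 + \frac{-22217 + 1127}{\left(- \frac{1}{56}\right) \frac{1}{-55} \cdot 104}} = \sqrt{-1484 - \frac{21090}{\left(- \frac{1}{56}\right) \left(- \frac{1}{55}\right) 104}} = \sqrt{-1484 - \frac{21090}{\frac{13}{385}}} = \sqrt{-1484 - \frac{8119650}{13}} = \sqrt{- \frac{8138942}{13}} = \frac{i \sqrt{105806246}}{13}$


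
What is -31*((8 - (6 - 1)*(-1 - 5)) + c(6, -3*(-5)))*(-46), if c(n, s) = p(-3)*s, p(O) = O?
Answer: -9982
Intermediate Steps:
c(n, s) = -3*s
-31*((8 - (6 - 1)*(-1 - 5)) + c(6, -3*(-5)))*(-46) = -31*((8 - (6 - 1)*(-1 - 5)) - (-9)*(-5))*(-46) = -31*((8 - 5*(-6)) - 3*15)*(-46) = -31*((8 - 1*(-30)) - 45)*(-46) = -31*((8 + 30) - 45)*(-46) = -31*(38 - 45)*(-46) = -31*(-7)*(-46) = 217*(-46) = -9982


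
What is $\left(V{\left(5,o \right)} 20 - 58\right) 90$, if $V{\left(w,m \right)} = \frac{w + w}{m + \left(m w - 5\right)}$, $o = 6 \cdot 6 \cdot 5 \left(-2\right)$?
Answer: $- \frac{2263860}{433} \approx -5228.3$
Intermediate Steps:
$o = -360$ ($o = 36 \cdot 5 \left(-2\right) = 180 \left(-2\right) = -360$)
$V{\left(w,m \right)} = \frac{2 w}{-5 + m + m w}$ ($V{\left(w,m \right)} = \frac{2 w}{m + \left(-5 + m w\right)} = \frac{2 w}{-5 + m + m w}$)
$\left(V{\left(5,o \right)} 20 - 58\right) 90 = \left(2 \cdot 5 \frac{1}{-5 - 360 - 1800} \cdot 20 - 58\right) 90 = \left(2 \cdot 5 \frac{1}{-2165} \cdot 20 - 58\right) 90 = \left(2 \cdot 5 \left(- \frac{1}{2165}\right) 20 - 58\right) 90 = \left(\left(- \frac{2}{433}\right) 20 - 58\right) 90 = \left(- \frac{40}{433} - 58\right) 90 = \left(- \frac{25154}{433}\right) 90 = - \frac{2263860}{433}$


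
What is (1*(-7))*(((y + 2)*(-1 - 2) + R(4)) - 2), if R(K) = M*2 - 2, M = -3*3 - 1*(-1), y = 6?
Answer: 308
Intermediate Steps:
M = -8 (M = -9 + 1 = -8)
R(K) = -18 (R(K) = -8*2 - 2 = -16 - 2 = -18)
(1*(-7))*(((y + 2)*(-1 - 2) + R(4)) - 2) = (1*(-7))*(((6 + 2)*(-1 - 2) - 18) - 2) = -7*((8*(-3) - 18) - 2) = -7*((-24 - 18) - 2) = -7*(-42 - 2) = -7*(-44) = 308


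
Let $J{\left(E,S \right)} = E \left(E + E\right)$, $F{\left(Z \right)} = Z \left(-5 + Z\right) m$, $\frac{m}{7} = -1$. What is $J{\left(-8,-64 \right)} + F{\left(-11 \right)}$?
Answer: $-1104$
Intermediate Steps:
$m = -7$ ($m = 7 \left(-1\right) = -7$)
$F{\left(Z \right)} = Z \left(35 - 7 Z\right)$ ($F{\left(Z \right)} = Z \left(-5 + Z\right) \left(-7\right) = Z \left(35 - 7 Z\right)$)
$J{\left(E,S \right)} = 2 E^{2}$ ($J{\left(E,S \right)} = E 2 E = 2 E^{2}$)
$J{\left(-8,-64 \right)} + F{\left(-11 \right)} = 2 \left(-8\right)^{2} + 7 \left(-11\right) \left(5 - -11\right) = 2 \cdot 64 + 7 \left(-11\right) \left(5 + 11\right) = 128 + 7 \left(-11\right) 16 = 128 - 1232 = -1104$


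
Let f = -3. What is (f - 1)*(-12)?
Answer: 48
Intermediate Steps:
(f - 1)*(-12) = (-3 - 1)*(-12) = -4*(-12) = 48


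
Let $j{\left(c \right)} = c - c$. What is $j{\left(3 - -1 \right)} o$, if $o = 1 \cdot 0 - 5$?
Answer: $0$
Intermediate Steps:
$o = -5$ ($o = 0 - 5 = -5$)
$j{\left(c \right)} = 0$
$j{\left(3 - -1 \right)} o = 0 \left(-5\right) = 0$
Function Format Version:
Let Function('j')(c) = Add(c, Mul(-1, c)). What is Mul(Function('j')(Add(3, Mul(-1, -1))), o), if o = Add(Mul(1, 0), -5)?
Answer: 0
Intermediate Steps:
o = -5 (o = Add(0, -5) = -5)
Function('j')(c) = 0
Mul(Function('j')(Add(3, Mul(-1, -1))), o) = Mul(0, -5) = 0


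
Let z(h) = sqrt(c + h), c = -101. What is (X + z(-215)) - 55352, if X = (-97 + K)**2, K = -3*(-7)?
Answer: -49576 + 2*I*sqrt(79) ≈ -49576.0 + 17.776*I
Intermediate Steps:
z(h) = sqrt(-101 + h)
K = 21
X = 5776 (X = (-97 + 21)**2 = (-76)**2 = 5776)
(X + z(-215)) - 55352 = (5776 + sqrt(-101 - 215)) - 55352 = (5776 + sqrt(-316)) - 55352 = (5776 + 2*I*sqrt(79)) - 55352 = -49576 + 2*I*sqrt(79)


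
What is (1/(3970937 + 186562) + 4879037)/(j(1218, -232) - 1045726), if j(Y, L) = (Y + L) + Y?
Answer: -10142295724232/2169220835739 ≈ -4.6755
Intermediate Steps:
j(Y, L) = L + 2*Y (j(Y, L) = (L + Y) + Y = L + 2*Y)
(1/(3970937 + 186562) + 4879037)/(j(1218, -232) - 1045726) = (1/(3970937 + 186562) + 4879037)/((-232 + 2*1218) - 1045726) = (1/4157499 + 4879037)/((-232 + 2436) - 1045726) = (1/4157499 + 4879037)/(2204 - 1045726) = (20284591448464/4157499)/(-1043522) = (20284591448464/4157499)*(-1/1043522) = -10142295724232/2169220835739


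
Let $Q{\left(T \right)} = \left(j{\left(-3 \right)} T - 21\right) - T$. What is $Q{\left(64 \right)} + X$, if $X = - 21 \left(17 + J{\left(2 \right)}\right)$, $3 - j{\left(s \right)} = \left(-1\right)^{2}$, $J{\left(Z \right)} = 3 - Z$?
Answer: $-335$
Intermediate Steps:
$j{\left(s \right)} = 2$ ($j{\left(s \right)} = 3 - \left(-1\right)^{2} = 3 - 1 = 2$)
$Q{\left(T \right)} = -21 + T$ ($Q{\left(T \right)} = \left(2 T - 21\right) - T = \left(-21 + 2 T\right) - T = -21 + T$)
$X = -378$ ($X = - 21 \left(17 + \left(3 - 2\right)\right) = - 21 \left(17 + 1\right) = \left(-21\right) 18 = -378$)
$Q{\left(64 \right)} + X = \left(-21 + 64\right) - 378 = 43 - 378 = -335$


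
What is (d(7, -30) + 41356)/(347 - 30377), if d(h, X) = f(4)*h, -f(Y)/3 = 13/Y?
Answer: -23593/17160 ≈ -1.3749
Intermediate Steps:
f(Y) = -39/Y
d(h, X) = -39*h/4 (d(h, X) = (-39/4)*h = (-39*¼)*h = -39*h/4)
(d(7, -30) + 41356)/(347 - 30377) = (-39/4*7 + 41356)/(347 - 30377) = (-273/4 + 41356)/(-30030) = (165151/4)*(-1/30030) = -23593/17160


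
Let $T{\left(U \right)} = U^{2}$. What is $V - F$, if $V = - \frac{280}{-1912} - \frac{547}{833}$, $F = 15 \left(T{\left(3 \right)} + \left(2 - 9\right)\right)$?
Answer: $- \frac{6074188}{199087} \approx -30.51$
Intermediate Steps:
$F = 30$ ($F = 15 \left(3^{2} + \left(2 - 9\right)\right) = 15 \left(9 - 7\right) = 15 \cdot 2 = 30$)
$V = - \frac{101578}{199087}$ ($V = \left(-280\right) \left(- \frac{1}{1912}\right) - \frac{547}{833} = \frac{35}{239} - \frac{547}{833} = - \frac{101578}{199087} \approx -0.51022$)
$V - F = - \frac{101578}{199087} - 30 = - \frac{6074188}{199087}$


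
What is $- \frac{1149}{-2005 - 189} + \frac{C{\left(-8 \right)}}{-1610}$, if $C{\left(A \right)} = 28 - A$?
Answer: $\frac{885453}{1766170} \approx 0.50134$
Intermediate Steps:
$- \frac{1149}{-2005 - 189} + \frac{C{\left(-8 \right)}}{-1610} = - \frac{1149}{-2005 - 189} + \frac{28 - -8}{-1610} = - \frac{1149}{-2005 - 189} + \left(28 + 8\right) \left(- \frac{1}{1610}\right) = - \frac{1149}{-2194} + 36 \left(- \frac{1}{1610}\right) = \left(-1149\right) \left(- \frac{1}{2194}\right) - \frac{18}{805} = \frac{1149}{2194} - \frac{18}{805} = \frac{885453}{1766170}$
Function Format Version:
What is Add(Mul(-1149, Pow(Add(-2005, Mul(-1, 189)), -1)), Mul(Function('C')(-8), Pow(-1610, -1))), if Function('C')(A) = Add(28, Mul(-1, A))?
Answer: Rational(885453, 1766170) ≈ 0.50134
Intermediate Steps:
Add(Mul(-1149, Pow(Add(-2005, Mul(-1, 189)), -1)), Mul(Function('C')(-8), Pow(-1610, -1))) = Add(Mul(-1149, Pow(Add(-2005, Mul(-1, 189)), -1)), Mul(Add(28, Mul(-1, -8)), Pow(-1610, -1))) = Add(Mul(-1149, Pow(Add(-2005, -189), -1)), Mul(Add(28, 8), Rational(-1, 1610))) = Add(Mul(-1149, Pow(-2194, -1)), Mul(36, Rational(-1, 1610))) = Add(Mul(-1149, Rational(-1, 2194)), Rational(-18, 805)) = Add(Rational(1149, 2194), Rational(-18, 805)) = Rational(885453, 1766170)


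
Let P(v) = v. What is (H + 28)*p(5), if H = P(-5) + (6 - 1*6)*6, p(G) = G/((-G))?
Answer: -23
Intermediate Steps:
p(G) = -1 (p(G) = G*(-1/G) = -1)
H = -5 (H = -5 + (6 - 1*6)*6 = -5 + (6 - 6)*6 = -5 + 0*6 = -5 + 0 = -5)
(H + 28)*p(5) = (-5 + 28)*(-1) = 23*(-1) = -23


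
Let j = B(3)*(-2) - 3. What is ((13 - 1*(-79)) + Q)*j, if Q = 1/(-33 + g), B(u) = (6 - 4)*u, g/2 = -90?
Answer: -97975/71 ≈ -1379.9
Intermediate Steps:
g = -180 (g = 2*(-90) = -180)
B(u) = 2*u
Q = -1/213 (Q = 1/(-33 - 180) = 1/(-213) = -1/213 ≈ -0.0046948)
j = -15 (j = (2*3)*(-2) - 3 = 6*(-2) - 3 = -12 - 3 = -15)
((13 - 1*(-79)) + Q)*j = ((13 - 1*(-79)) - 1/213)*(-15) = ((13 + 79) - 1/213)*(-15) = (92 - 1/213)*(-15) = (19595/213)*(-15) = -97975/71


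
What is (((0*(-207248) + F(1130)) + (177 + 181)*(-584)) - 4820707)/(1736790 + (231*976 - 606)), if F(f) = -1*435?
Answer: -838369/326940 ≈ -2.5643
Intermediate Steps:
F(f) = -435
(((0*(-207248) + F(1130)) + (177 + 181)*(-584)) - 4820707)/(1736790 + (231*976 - 606)) = (((0*(-207248) - 435) + (177 + 181)*(-584)) - 4820707)/(1736790 + (231*976 - 606)) = (((0 - 435) + 358*(-584)) - 4820707)/(1736790 + (225456 - 606)) = ((-435 - 209072) - 4820707)/(1736790 + 224850) = (-209507 - 4820707)/1961640 = -5030214*1/1961640 = -838369/326940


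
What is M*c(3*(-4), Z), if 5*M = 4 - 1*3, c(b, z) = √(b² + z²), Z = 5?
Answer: 13/5 ≈ 2.6000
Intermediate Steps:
M = ⅕ (M = (4 - 1*3)/5 = (4 - 3)/5 = (⅕)*1 = ⅕ ≈ 0.20000)
M*c(3*(-4), Z) = √((3*(-4))² + 5²)/5 = √((-12)² + 25)/5 = √(144 + 25)/5 = √169/5 = (⅕)*13 = 13/5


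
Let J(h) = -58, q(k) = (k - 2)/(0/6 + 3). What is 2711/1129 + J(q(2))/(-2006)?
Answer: 2751874/1132387 ≈ 2.4302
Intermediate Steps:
q(k) = -2/3 + k/3 (q(k) = (-2 + k)/(0*(1/6) + 3) = (-2 + k)/(0 + 3) = (-2 + k)/3 = (-2 + k)*(1/3) = -2/3 + k/3)
2711/1129 + J(q(2))/(-2006) = 2711/1129 - 58/(-2006) = 2711*(1/1129) - 58*(-1/2006) = 2711/1129 + 29/1003 = 2751874/1132387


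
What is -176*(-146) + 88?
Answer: 25784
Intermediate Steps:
-176*(-146) + 88 = 25696 + 88 = 25784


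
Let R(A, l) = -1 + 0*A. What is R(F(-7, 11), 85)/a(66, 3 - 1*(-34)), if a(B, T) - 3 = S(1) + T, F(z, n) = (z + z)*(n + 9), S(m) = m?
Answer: -1/41 ≈ -0.024390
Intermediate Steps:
F(z, n) = 2*z*(9 + n) (F(z, n) = (2*z)*(9 + n) = 2*z*(9 + n))
R(A, l) = -1 (R(A, l) = -1 + 0 = -1)
a(B, T) = 4 + T (a(B, T) = 3 + (1 + T) = 4 + T)
R(F(-7, 11), 85)/a(66, 3 - 1*(-34)) = -1/(4 + (3 - 1*(-34))) = -1/(4 + (3 + 34)) = -1/(4 + 37) = -1/41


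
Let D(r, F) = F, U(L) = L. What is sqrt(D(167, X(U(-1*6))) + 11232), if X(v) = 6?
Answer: sqrt(11238) ≈ 106.01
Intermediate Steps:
sqrt(D(167, X(U(-1*6))) + 11232) = sqrt(6 + 11232) = sqrt(11238)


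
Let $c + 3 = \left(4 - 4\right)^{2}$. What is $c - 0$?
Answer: $-3$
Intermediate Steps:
$c = -3$ ($c = -3 + \left(4 - 4\right)^{2} = -3 + 0^{2} = -3 + 0 = -3$)
$c - 0 = -3 - 0 = -3 + 0 = -3$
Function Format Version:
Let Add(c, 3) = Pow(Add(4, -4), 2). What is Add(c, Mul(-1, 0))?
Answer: -3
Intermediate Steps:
c = -3 (c = Add(-3, Pow(Add(4, -4), 2)) = Add(-3, Pow(0, 2)) = Add(-3, 0) = -3)
Add(c, Mul(-1, 0)) = Add(-3, Mul(-1, 0)) = Add(-3, 0) = -3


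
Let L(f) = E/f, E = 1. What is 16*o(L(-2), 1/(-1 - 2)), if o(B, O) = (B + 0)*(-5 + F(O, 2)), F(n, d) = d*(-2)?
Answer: 72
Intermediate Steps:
F(n, d) = -2*d
L(f) = 1/f
o(B, O) = -9*B (o(B, O) = (B + 0)*(-5 - 2*2) = B*(-5 - 4) = B*(-9) = -9*B)
16*o(L(-2), 1/(-1 - 2)) = 16*(-9/(-2)) = 16*(-9*(-½)) = 16*(9/2) = 72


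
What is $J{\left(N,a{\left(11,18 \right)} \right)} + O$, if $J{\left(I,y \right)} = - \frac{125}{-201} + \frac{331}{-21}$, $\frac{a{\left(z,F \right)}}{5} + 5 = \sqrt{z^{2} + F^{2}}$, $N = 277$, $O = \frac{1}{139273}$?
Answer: $- \frac{2966792039}{195957111} \approx -15.14$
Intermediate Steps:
$O = \frac{1}{139273} \approx 7.1801 \cdot 10^{-6}$
$a{\left(z,F \right)} = -25 + 5 \sqrt{F^{2} + z^{2}}$ ($a{\left(z,F \right)} = -25 + 5 \sqrt{z^{2} + F^{2}} = -25 + 5 \sqrt{F^{2} + z^{2}}$)
$J{\left(I,y \right)} = - \frac{21302}{1407}$ ($J{\left(I,y \right)} = \left(-125\right) \left(- \frac{1}{201}\right) + 331 \left(- \frac{1}{21}\right) = \frac{125}{201} - \frac{331}{21} = - \frac{21302}{1407}$)
$J{\left(N,a{\left(11,18 \right)} \right)} + O = - \frac{21302}{1407} + \frac{1}{139273} = - \frac{2966792039}{195957111}$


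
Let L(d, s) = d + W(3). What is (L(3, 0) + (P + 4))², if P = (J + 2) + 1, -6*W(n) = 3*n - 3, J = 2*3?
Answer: 225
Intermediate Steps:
J = 6
W(n) = ½ - n/2 (W(n) = -(3*n - 3)/6 = -(-3 + 3*n)/6 = ½ - n/2)
L(d, s) = -1 + d (L(d, s) = d + (½ - ½*3) = d + (½ - 3/2) = d - 1 = -1 + d)
P = 9 (P = (6 + 2) + 1 = 8 + 1 = 9)
(L(3, 0) + (P + 4))² = ((-1 + 3) + (9 + 4))² = (2 + 13)² = 15² = 225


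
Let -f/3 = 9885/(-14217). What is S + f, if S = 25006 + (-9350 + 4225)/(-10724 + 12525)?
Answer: 213418200144/8534939 ≈ 25005.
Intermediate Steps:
S = 45030681/1801 (S = 25006 - 5125/1801 = 45030681/1801 ≈ 25003.)
f = 9885/4739 (f = -29655/(-14217) = -29655*(-1)/14217 = -3*(-3295/4739) = 9885/4739 ≈ 2.0859)
S + f = 45030681/1801 + 9885/4739 = 213418200144/8534939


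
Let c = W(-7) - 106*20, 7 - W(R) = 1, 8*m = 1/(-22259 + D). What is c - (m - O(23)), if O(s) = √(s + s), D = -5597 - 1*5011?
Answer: -555846703/262936 + √46 ≈ -2107.2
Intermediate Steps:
D = -10608 (D = -5597 - 5011 = -10608)
O(s) = √2*√s (O(s) = √(2*s) = √2*√s)
m = -1/262936 (m = 1/(8*(-22259 - 10608)) = (⅛)/(-32867) = (⅛)*(-1/32867) = -1/262936 ≈ -3.8032e-6)
W(R) = 6 (W(R) = 7 - 1*1 = 7 - 1 = 6)
c = -2114 (c = 6 - 106*20 = 6 - 2120 = -2114)
c - (m - O(23)) = -2114 - (-1/262936 - √2*√23) = -2114 - (-1/262936 - √46) = -2114 + (1/262936 + √46) = -555846703/262936 + √46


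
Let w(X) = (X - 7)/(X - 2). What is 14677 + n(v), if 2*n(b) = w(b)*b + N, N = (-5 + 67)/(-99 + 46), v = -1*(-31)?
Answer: 22577366/1537 ≈ 14689.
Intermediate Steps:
v = 31
w(X) = (-7 + X)/(-2 + X)
N = -62/53 (N = 62/(-53) = 62*(-1/53) = -62/53 ≈ -1.1698)
n(b) = -31/53 + b*(-7 + b)/(2*(-2 + b)) (n(b) = (((-7 + b)/(-2 + b))*b - 62/53)/2 = (b*(-7 + b)/(-2 + b) - 62/53)/2 = (-62/53 + b*(-7 + b)/(-2 + b))/2 = -31/53 + b*(-7 + b)/(2*(-2 + b)))
14677 + n(v) = 14677 + (124 - 433*31 + 53*31**2)/(106*(-2 + 31)) = 14677 + (1/106)*(124 - 13423 + 53*961)/29 = 14677 + (1/106)*(1/29)*(124 - 13423 + 50933) = 14677 + (1/106)*(1/29)*37634 = 14677 + 18817/1537 = 22577366/1537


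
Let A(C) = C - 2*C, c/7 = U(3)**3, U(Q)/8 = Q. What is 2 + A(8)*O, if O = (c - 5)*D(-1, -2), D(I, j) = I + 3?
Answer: -1548206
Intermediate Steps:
D(I, j) = 3 + I
U(Q) = 8*Q
c = 96768 (c = 7*(8*3)**3 = 7*24**3 = 7*13824 = 96768)
O = 193526 (O = (96768 - 5)*(3 - 1) = 96763*2 = 193526)
A(C) = -C
2 + A(8)*O = 2 - 1*8*193526 = 2 - 8*193526 = 2 - 1548208 = -1548206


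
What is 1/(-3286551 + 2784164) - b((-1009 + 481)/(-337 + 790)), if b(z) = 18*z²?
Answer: -280114937617/11454925987 ≈ -24.454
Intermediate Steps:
1/(-3286551 + 2784164) - b((-1009 + 481)/(-337 + 790)) = 1/(-3286551 + 2784164) - 18*((-1009 + 481)/(-337 + 790))² = 1/(-502387) - 18*(-528/453)² = -1/502387 - 18*(-528*1/453)² = -1/502387 - 18*(-176/151)² = -1/502387 - 18*30976/22801 = -1/502387 - 1*557568/22801 = -1/502387 - 557568/22801 = -280114937617/11454925987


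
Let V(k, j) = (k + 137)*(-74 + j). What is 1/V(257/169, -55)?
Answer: -169/3019890 ≈ -5.5962e-5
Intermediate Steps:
V(k, j) = (-74 + j)*(137 + k) (V(k, j) = (137 + k)*(-74 + j) = (-74 + j)*(137 + k))
1/V(257/169, -55) = 1/(-10138 - 19018/169 + 137*(-55) - 14135/169) = 1/(-10138 - 19018/169 - 7535 - 14135/169) = 1/(-3019890/169) = -169/3019890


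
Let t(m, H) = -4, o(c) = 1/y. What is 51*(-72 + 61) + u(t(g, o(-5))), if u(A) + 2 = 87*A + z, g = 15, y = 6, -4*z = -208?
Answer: -859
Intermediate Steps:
z = 52 (z = -¼*(-208) = 52)
o(c) = ⅙ (o(c) = 1/6 = ⅙)
u(A) = 50 + 87*A (u(A) = -2 + (87*A + 52) = -2 + (52 + 87*A) = 50 + 87*A)
51*(-72 + 61) + u(t(g, o(-5))) = 51*(-72 + 61) + (50 + 87*(-4)) = 51*(-11) + (50 - 348) = -561 - 298 = -859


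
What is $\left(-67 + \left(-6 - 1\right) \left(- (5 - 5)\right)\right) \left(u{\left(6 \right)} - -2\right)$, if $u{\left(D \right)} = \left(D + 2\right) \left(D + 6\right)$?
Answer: $-6566$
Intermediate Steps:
$u{\left(D \right)} = \left(2 + D\right) \left(6 + D\right)$
$\left(-67 + \left(-6 - 1\right) \left(- (5 - 5)\right)\right) \left(u{\left(6 \right)} - -2\right) = \left(-67 + \left(-6 - 1\right) \left(- (5 - 5)\right)\right) \left(\left(12 + 6^{2} + 8 \cdot 6\right) - -2\right) = \left(-67 - 7 \left(\left(-1\right) 0\right)\right) \left(\left(12 + 36 + 48\right) + 2\right) = \left(-67 - 0\right) \left(96 + 2\right) = \left(-67 + 0\right) 98 = \left(-67\right) 98 = -6566$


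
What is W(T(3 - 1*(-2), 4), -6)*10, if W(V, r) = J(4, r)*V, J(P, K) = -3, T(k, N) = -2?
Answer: 60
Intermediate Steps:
W(V, r) = -3*V
W(T(3 - 1*(-2), 4), -6)*10 = -3*(-2)*10 = 6*10 = 60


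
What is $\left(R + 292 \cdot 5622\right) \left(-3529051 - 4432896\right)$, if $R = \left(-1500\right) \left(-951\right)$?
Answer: $-24428240677428$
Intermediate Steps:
$R = 1426500$
$\left(R + 292 \cdot 5622\right) \left(-3529051 - 4432896\right) = \left(1426500 + 292 \cdot 5622\right) \left(-3529051 - 4432896\right) = \left(1426500 + 1641624\right) \left(-7961947\right) = 3068124 \left(-7961947\right) = -24428240677428$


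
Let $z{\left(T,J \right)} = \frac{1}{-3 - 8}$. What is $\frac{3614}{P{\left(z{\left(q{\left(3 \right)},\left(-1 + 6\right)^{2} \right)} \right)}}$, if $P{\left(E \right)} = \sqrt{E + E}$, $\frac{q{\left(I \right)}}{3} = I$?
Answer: $- 1807 i \sqrt{22} \approx - 8475.6 i$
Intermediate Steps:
$q{\left(I \right)} = 3 I$
$z{\left(T,J \right)} = - \frac{1}{11}$ ($z{\left(T,J \right)} = \frac{1}{-11} = - \frac{1}{11}$)
$P{\left(E \right)} = \sqrt{2} \sqrt{E}$ ($P{\left(E \right)} = \sqrt{2 E} = \sqrt{2} \sqrt{E}$)
$\frac{3614}{P{\left(z{\left(q{\left(3 \right)},\left(-1 + 6\right)^{2} \right)} \right)}} = \frac{3614}{\sqrt{2} \sqrt{- \frac{1}{11}}} = \frac{3614}{\sqrt{2} \frac{i \sqrt{11}}{11}} = \frac{3614}{\frac{1}{11} i \sqrt{22}} = 3614 \left(- \frac{i \sqrt{22}}{2}\right) = - 1807 i \sqrt{22}$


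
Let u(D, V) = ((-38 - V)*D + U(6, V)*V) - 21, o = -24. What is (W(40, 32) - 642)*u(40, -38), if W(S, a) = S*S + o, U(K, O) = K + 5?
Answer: -410026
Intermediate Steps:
U(K, O) = 5 + K
W(S, a) = -24 + S² (W(S, a) = S*S - 24 = S² - 24 = -24 + S²)
u(D, V) = -21 + 11*V + D*(-38 - V) (u(D, V) = ((-38 - V)*D + (5 + 6)*V) - 21 = (D*(-38 - V) + 11*V) - 21 = (11*V + D*(-38 - V)) - 21 = -21 + 11*V + D*(-38 - V))
(W(40, 32) - 642)*u(40, -38) = ((-24 + 40²) - 642)*(-21 - 38*40 + 11*(-38) - 1*40*(-38)) = ((-24 + 1600) - 642)*(-21 - 1520 - 418 + 1520) = (1576 - 642)*(-439) = 934*(-439) = -410026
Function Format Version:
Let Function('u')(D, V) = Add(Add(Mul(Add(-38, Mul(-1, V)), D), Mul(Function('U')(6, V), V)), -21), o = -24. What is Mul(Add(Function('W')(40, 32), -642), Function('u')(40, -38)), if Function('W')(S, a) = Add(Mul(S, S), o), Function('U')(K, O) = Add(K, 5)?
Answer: -410026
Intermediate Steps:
Function('U')(K, O) = Add(5, K)
Function('W')(S, a) = Add(-24, Pow(S, 2)) (Function('W')(S, a) = Add(Mul(S, S), -24) = Add(Pow(S, 2), -24) = Add(-24, Pow(S, 2)))
Function('u')(D, V) = Add(-21, Mul(11, V), Mul(D, Add(-38, Mul(-1, V)))) (Function('u')(D, V) = Add(Add(Mul(Add(-38, Mul(-1, V)), D), Mul(Add(5, 6), V)), -21) = Add(Add(Mul(D, Add(-38, Mul(-1, V))), Mul(11, V)), -21) = Add(Add(Mul(11, V), Mul(D, Add(-38, Mul(-1, V)))), -21) = Add(-21, Mul(11, V), Mul(D, Add(-38, Mul(-1, V)))))
Mul(Add(Function('W')(40, 32), -642), Function('u')(40, -38)) = Mul(Add(Add(-24, Pow(40, 2)), -642), Add(-21, Mul(-38, 40), Mul(11, -38), Mul(-1, 40, -38))) = Mul(Add(Add(-24, 1600), -642), Add(-21, -1520, -418, 1520)) = Mul(Add(1576, -642), -439) = Mul(934, -439) = -410026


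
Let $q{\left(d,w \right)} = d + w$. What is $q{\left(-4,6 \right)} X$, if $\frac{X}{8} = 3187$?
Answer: $50992$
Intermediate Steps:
$X = 25496$ ($X = 8 \cdot 3187 = 25496$)
$q{\left(-4,6 \right)} X = \left(-4 + 6\right) 25496 = 2 \cdot 25496 = 50992$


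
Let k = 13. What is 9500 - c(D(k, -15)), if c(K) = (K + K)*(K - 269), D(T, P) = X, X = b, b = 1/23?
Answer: 5037872/529 ≈ 9523.4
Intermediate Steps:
b = 1/23 ≈ 0.043478
X = 1/23 ≈ 0.043478
D(T, P) = 1/23
c(K) = 2*K*(-269 + K) (c(K) = (2*K)*(-269 + K) = 2*K*(-269 + K))
9500 - c(D(k, -15)) = 9500 - 2*(-269 + 1/23)/23 = 9500 - 2*(-6186)/(23*23) = 9500 - 1*(-12372/529) = 9500 + 12372/529 = 5037872/529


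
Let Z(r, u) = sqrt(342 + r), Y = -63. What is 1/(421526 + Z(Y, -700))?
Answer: 421526/177684168397 - 3*sqrt(31)/177684168397 ≈ 2.3722e-6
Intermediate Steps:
1/(421526 + Z(Y, -700)) = 1/(421526 + sqrt(342 - 63)) = 1/(421526 + sqrt(279)) = 1/(421526 + 3*sqrt(31))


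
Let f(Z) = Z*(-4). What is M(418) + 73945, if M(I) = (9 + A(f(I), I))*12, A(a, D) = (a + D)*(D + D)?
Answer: -12506075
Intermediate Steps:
f(Z) = -4*Z
A(a, D) = 2*D*(D + a) (A(a, D) = (D + a)*(2*D) = 2*D*(D + a))
M(I) = 108 - 72*I² (M(I) = (9 + 2*I*(I - 4*I))*12 = (9 + 2*I*(-3*I))*12 = (9 - 6*I²)*12 = 108 - 72*I²)
M(418) + 73945 = (108 - 72*418²) + 73945 = (108 - 72*174724) + 73945 = (108 - 12580128) + 73945 = -12580020 + 73945 = -12506075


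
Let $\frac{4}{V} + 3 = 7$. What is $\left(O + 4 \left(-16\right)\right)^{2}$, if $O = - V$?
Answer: $4225$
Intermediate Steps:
$V = 1$ ($V = \frac{4}{-3 + 7} = \frac{4}{4} = 4 \cdot \frac{1}{4} = 1$)
$O = -1$ ($O = \left(-1\right) 1 = -1$)
$\left(O + 4 \left(-16\right)\right)^{2} = \left(-1 + 4 \left(-16\right)\right)^{2} = \left(-1 - 64\right)^{2} = \left(-65\right)^{2} = 4225$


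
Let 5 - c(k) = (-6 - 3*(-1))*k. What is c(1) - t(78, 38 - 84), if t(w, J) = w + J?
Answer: -24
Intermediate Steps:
t(w, J) = J + w
c(k) = 5 + 3*k (c(k) = 5 - (-6 - 3*(-1))*k = 5 - (-6 + 3)*k = 5 - (-3)*k = 5 + 3*k)
c(1) - t(78, 38 - 84) = (5 + 3*1) - ((38 - 84) + 78) = (5 + 3) - (-46 + 78) = 8 - 1*32 = 8 - 32 = -24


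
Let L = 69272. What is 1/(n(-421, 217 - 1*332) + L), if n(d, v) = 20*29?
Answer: 1/69852 ≈ 1.4316e-5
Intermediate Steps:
n(d, v) = 580
1/(n(-421, 217 - 1*332) + L) = 1/(580 + 69272) = 1/69852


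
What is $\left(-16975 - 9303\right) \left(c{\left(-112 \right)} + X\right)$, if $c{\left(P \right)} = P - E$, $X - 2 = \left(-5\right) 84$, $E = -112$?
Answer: $10984204$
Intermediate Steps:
$X = -418$ ($X = 2 - 420 = -418$)
$c{\left(P \right)} = 112 + P$ ($c{\left(P \right)} = P - -112 = P + 112 = 112 + P$)
$\left(-16975 - 9303\right) \left(c{\left(-112 \right)} + X\right) = \left(-16975 - 9303\right) \left(\left(112 - 112\right) - 418\right) = - 26278 \left(0 - 418\right) = \left(-26278\right) \left(-418\right) = 10984204$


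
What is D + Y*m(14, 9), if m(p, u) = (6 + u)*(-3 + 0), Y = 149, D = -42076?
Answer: -48781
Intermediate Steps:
m(p, u) = -18 - 3*u (m(p, u) = (6 + u)*(-3) = -18 - 3*u)
D + Y*m(14, 9) = -42076 + 149*(-18 - 3*9) = -42076 + 149*(-18 - 27) = -42076 + 149*(-45) = -42076 - 6705 = -48781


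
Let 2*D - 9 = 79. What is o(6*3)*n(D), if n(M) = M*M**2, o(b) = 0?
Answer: 0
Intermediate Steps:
D = 44 (D = 9/2 + (1/2)*79 = 9/2 + 79/2 = 44)
n(M) = M**3
o(6*3)*n(D) = 0*44**3 = 0*85184 = 0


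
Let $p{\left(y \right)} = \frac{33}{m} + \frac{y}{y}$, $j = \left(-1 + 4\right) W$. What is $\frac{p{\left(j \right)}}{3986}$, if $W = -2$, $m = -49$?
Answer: $\frac{8}{97657} \approx 8.1919 \cdot 10^{-5}$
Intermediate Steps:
$j = -6$ ($j = \left(-1 + 4\right) \left(-2\right) = 3 \left(-2\right) = -6$)
$p{\left(y \right)} = \frac{16}{49}$ ($p{\left(y \right)} = \frac{33}{-49} + \frac{y}{y} = 33 \left(- \frac{1}{49}\right) + 1 = - \frac{33}{49} + 1 = \frac{16}{49}$)
$\frac{p{\left(j \right)}}{3986} = \frac{16}{49 \cdot 3986} = \frac{16}{49} \cdot \frac{1}{3986} = \frac{8}{97657}$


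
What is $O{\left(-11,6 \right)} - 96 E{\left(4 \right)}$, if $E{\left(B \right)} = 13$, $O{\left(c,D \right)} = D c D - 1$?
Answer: $-1645$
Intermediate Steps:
$O{\left(c,D \right)} = -1 + c D^{2}$ ($O{\left(c,D \right)} = c D^{2} - 1 = -1 + c D^{2}$)
$O{\left(-11,6 \right)} - 96 E{\left(4 \right)} = \left(-1 - 11 \cdot 6^{2}\right) - 1248 = \left(-1 - 396\right) - 1248 = -397 - 1248 = -1645$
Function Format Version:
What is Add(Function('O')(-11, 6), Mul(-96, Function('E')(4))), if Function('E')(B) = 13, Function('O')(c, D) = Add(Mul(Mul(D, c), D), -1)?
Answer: -1645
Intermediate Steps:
Function('O')(c, D) = Add(-1, Mul(c, Pow(D, 2))) (Function('O')(c, D) = Add(Mul(c, Pow(D, 2)), -1) = Add(-1, Mul(c, Pow(D, 2))))
Add(Function('O')(-11, 6), Mul(-96, Function('E')(4))) = Add(Add(-1, Mul(-11, Pow(6, 2))), Mul(-96, 13)) = Add(Add(-1, Mul(-11, 36)), -1248) = Add(Add(-1, -396), -1248) = Add(-397, -1248) = -1645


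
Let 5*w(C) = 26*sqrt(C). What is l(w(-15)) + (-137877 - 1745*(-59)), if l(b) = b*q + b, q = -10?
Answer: -34922 - 234*I*sqrt(15)/5 ≈ -34922.0 - 181.26*I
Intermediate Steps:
w(C) = 26*sqrt(C)/5 (w(C) = (26*sqrt(C))/5 = 26*sqrt(C)/5)
l(b) = -9*b (l(b) = b*(-10) + b = -10*b + b = -9*b)
l(w(-15)) + (-137877 - 1745*(-59)) = -234*sqrt(-15)/5 + (-137877 - 1745*(-59)) = -234*I*sqrt(15)/5 + (-137877 - 1*(-102955)) = -234*I*sqrt(15)/5 + (-137877 + 102955) = -234*I*sqrt(15)/5 - 34922 = -34922 - 234*I*sqrt(15)/5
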